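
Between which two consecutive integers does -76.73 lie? -77 and -76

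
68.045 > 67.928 True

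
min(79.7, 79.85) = 79.7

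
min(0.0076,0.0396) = 0.0076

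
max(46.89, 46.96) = 46.96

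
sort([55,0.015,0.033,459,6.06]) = [0.015,0.033,6.06,55,459]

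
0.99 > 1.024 False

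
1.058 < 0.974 False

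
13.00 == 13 True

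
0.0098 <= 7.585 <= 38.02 True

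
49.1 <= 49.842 True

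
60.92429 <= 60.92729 True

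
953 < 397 False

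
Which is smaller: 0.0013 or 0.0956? 0.0013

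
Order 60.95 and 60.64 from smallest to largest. 60.64, 60.95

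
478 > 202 True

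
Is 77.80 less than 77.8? No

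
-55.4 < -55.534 False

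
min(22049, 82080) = 22049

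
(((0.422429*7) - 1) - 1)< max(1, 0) True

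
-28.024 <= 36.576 True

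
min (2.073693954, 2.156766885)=2.073693954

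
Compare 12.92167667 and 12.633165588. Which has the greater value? 12.92167667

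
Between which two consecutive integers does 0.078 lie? 0 and 1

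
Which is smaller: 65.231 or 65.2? 65.2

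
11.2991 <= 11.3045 True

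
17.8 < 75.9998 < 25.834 False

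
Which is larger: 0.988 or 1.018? 1.018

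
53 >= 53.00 True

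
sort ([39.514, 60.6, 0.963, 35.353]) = [0.963, 35.353, 39.514, 60.6]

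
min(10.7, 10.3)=10.3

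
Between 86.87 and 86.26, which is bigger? 86.87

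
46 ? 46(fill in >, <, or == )==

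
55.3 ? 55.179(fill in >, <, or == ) >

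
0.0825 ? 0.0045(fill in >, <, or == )>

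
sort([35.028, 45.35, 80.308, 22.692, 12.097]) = [12.097, 22.692, 35.028, 45.35, 80.308]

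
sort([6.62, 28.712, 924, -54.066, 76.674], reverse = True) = [924, 76.674, 28.712, 6.62, -54.066]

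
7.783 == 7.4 False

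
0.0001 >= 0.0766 False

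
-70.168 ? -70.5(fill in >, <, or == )>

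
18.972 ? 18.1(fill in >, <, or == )>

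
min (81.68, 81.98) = 81.68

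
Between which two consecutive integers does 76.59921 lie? 76 and 77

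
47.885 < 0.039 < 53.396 False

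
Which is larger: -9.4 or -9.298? -9.298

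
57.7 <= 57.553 False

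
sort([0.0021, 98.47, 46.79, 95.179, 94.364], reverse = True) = [98.47, 95.179, 94.364, 46.79, 0.0021]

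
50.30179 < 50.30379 True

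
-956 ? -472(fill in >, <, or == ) <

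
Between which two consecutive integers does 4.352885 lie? 4 and 5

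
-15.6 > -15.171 False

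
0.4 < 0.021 False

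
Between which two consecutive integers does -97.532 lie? -98 and -97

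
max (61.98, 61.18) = 61.98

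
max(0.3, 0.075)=0.3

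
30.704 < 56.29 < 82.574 True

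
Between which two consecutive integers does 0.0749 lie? 0 and 1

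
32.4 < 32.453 True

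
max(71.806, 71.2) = 71.806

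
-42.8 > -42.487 False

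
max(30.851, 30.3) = 30.851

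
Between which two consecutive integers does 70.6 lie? 70 and 71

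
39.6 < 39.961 True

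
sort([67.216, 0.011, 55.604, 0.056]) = [0.011, 0.056, 55.604, 67.216]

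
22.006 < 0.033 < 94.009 False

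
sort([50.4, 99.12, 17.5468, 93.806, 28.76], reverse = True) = [99.12, 93.806, 50.4, 28.76, 17.5468]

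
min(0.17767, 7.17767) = 0.17767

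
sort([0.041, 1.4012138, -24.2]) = [-24.2, 0.041, 1.4012138]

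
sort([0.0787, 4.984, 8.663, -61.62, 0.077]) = [-61.62, 0.077, 0.0787, 4.984, 8.663]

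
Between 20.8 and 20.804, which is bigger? 20.804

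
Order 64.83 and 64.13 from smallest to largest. 64.13,64.83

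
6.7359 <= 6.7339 False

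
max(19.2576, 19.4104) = 19.4104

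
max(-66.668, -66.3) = -66.3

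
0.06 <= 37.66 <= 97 True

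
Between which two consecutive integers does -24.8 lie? -25 and -24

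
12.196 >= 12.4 False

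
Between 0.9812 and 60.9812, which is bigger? 60.9812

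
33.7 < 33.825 True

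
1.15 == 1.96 False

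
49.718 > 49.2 True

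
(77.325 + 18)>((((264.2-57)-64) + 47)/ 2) True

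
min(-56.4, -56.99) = -56.99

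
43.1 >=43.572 False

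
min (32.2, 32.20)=32.2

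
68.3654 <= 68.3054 False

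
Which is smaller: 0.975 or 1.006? 0.975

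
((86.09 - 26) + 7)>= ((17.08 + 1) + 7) True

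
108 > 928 False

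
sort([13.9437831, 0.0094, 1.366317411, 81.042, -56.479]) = [-56.479, 0.0094, 1.366317411, 13.9437831, 81.042]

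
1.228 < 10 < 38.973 True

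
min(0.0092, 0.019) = 0.0092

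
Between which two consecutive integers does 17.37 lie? 17 and 18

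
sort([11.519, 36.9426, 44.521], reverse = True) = [44.521, 36.9426, 11.519]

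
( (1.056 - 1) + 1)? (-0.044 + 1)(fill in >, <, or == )>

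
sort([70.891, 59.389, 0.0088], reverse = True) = [70.891, 59.389, 0.0088]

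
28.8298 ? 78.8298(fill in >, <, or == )<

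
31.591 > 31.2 True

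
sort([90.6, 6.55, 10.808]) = [6.55, 10.808, 90.6]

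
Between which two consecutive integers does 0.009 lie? 0 and 1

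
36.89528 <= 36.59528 False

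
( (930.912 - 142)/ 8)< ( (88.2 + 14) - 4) False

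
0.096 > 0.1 False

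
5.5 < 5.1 False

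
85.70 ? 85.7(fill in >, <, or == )==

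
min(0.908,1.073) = 0.908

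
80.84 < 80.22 False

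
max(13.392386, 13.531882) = 13.531882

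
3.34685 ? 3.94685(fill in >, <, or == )<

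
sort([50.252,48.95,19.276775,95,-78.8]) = [-78.8,19.276775,48.95,50.252,95]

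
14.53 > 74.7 False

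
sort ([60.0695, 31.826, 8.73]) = [8.73, 31.826, 60.0695]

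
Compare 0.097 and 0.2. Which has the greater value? 0.2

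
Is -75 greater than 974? No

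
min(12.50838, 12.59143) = 12.50838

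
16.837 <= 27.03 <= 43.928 True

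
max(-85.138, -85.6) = -85.138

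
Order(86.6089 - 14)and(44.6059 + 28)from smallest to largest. (44.6059 + 28), (86.6089 - 14)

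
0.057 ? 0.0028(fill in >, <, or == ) >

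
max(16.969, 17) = 17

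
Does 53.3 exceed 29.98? Yes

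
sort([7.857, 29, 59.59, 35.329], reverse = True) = [59.59, 35.329, 29, 7.857]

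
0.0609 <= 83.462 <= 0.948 False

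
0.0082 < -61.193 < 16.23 False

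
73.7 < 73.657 False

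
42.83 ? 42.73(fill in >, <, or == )>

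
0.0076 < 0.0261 True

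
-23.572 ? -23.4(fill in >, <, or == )<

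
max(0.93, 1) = 1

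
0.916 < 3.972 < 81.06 True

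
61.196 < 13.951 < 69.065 False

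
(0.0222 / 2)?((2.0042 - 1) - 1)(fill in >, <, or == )>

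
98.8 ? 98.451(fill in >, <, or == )>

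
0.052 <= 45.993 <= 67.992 True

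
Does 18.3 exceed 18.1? Yes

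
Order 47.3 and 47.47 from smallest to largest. 47.3, 47.47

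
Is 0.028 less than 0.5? Yes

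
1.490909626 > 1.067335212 True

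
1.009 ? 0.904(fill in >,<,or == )>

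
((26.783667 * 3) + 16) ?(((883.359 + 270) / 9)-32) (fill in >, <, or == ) >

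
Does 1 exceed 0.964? Yes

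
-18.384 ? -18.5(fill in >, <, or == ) >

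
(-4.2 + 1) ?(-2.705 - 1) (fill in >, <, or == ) >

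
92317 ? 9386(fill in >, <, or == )>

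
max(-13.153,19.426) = 19.426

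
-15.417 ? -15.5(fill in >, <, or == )>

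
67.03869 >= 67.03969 False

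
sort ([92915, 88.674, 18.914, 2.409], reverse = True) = [92915, 88.674, 18.914, 2.409]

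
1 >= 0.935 True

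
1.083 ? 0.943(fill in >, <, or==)>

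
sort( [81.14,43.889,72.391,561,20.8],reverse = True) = [561,81.14,72.391,43.889,20.8]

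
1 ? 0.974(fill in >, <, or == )>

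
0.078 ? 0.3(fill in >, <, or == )<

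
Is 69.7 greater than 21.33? Yes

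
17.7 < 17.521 False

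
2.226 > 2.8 False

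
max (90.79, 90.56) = 90.79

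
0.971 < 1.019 True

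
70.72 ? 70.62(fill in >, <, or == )>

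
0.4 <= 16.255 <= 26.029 True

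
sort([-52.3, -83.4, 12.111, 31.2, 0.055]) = [-83.4, -52.3, 0.055, 12.111, 31.2]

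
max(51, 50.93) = 51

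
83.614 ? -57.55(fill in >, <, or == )>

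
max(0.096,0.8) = 0.8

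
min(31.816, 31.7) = 31.7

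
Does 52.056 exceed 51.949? Yes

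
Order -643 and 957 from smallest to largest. -643,957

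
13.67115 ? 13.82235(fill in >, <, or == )<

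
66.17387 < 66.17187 False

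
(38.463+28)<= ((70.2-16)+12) False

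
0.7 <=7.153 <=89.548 True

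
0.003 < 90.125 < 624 True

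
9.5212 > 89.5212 False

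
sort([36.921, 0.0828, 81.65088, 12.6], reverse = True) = [81.65088, 36.921, 12.6, 0.0828]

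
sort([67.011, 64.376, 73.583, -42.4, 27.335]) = [-42.4, 27.335, 64.376, 67.011, 73.583]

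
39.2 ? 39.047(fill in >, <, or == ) >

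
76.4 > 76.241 True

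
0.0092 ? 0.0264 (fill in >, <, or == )<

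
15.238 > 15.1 True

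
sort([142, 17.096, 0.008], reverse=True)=[142, 17.096, 0.008]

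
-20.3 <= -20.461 False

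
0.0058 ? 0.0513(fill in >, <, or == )<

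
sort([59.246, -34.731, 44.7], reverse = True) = [59.246, 44.7, -34.731]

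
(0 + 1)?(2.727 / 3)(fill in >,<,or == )>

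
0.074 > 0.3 False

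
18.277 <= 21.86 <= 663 True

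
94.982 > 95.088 False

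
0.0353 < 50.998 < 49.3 False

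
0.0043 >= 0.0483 False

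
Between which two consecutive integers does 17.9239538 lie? 17 and 18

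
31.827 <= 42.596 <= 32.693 False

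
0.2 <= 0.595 True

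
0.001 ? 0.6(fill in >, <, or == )<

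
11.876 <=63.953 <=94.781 True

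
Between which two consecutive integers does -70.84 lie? -71 and -70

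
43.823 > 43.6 True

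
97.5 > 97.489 True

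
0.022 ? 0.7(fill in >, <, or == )<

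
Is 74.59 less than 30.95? No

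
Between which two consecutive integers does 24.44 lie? 24 and 25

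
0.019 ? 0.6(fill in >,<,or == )<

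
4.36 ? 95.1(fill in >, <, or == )<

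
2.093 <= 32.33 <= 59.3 True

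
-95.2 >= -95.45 True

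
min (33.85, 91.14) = 33.85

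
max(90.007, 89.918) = 90.007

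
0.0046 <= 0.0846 True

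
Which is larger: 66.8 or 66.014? 66.8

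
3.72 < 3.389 False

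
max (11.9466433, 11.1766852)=11.9466433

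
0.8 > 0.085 True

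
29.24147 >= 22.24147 True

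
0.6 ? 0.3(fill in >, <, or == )>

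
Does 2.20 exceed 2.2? No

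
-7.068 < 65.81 True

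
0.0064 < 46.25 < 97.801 True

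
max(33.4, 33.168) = 33.4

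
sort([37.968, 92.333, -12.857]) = [-12.857, 37.968, 92.333]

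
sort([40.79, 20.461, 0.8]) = [0.8, 20.461, 40.79]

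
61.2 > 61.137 True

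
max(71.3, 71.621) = 71.621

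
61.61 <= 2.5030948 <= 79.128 False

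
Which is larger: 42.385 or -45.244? 42.385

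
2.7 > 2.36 True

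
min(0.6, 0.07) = 0.07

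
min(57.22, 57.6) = 57.22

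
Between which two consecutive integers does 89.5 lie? 89 and 90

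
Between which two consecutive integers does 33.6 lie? 33 and 34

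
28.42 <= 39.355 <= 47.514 True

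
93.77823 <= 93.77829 True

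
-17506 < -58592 False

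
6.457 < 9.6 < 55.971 True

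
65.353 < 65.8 True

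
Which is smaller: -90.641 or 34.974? -90.641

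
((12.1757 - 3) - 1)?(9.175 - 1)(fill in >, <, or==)>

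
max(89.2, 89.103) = 89.2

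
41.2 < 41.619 True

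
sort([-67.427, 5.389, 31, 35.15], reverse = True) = [35.15, 31, 5.389, -67.427]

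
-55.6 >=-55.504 False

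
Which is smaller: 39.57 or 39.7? 39.57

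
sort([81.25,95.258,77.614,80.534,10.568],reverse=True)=[95.258,81.25,80.534,77.614,10.568]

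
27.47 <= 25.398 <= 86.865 False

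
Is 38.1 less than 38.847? Yes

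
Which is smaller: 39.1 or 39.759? 39.1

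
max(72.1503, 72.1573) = 72.1573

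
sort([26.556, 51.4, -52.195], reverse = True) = [51.4, 26.556, -52.195]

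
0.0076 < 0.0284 True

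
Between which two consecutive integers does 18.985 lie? 18 and 19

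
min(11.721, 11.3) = 11.3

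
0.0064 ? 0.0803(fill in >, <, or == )<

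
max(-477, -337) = -337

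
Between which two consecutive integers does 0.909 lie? 0 and 1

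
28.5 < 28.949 True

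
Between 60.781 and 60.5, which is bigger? 60.781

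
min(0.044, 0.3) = 0.044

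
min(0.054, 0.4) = 0.054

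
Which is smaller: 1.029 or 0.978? 0.978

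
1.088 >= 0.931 True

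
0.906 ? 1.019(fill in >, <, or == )<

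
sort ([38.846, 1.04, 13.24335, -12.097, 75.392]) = [-12.097, 1.04, 13.24335, 38.846, 75.392]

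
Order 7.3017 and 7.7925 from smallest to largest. 7.3017, 7.7925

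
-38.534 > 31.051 False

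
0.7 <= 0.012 False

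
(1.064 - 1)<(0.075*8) True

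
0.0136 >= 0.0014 True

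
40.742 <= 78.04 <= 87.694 True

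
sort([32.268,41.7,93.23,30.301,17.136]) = [17.136,30.301,32.268,41.7,93.23]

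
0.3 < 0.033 False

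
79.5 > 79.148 True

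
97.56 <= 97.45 False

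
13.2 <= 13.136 False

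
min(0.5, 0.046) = 0.046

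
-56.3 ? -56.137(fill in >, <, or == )<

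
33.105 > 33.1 True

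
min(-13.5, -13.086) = -13.5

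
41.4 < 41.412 True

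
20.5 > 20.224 True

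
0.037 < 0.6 True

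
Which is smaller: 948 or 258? 258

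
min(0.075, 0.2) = 0.075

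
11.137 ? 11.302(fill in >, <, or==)<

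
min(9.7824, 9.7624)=9.7624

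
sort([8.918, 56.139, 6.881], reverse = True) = [56.139, 8.918, 6.881]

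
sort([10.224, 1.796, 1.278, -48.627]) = [-48.627, 1.278, 1.796, 10.224]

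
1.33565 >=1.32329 True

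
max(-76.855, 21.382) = 21.382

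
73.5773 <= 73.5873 True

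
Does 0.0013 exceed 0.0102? No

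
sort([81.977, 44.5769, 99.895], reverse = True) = [99.895, 81.977, 44.5769]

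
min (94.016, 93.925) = 93.925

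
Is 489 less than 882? Yes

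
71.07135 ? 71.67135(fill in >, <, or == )<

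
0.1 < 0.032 False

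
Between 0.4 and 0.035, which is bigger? 0.4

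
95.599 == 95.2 False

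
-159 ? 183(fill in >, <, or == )<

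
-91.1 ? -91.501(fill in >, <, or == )>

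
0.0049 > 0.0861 False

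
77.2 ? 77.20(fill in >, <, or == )==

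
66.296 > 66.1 True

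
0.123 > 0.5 False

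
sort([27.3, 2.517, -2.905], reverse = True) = [27.3, 2.517, -2.905]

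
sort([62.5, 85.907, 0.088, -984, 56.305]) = [-984, 0.088, 56.305, 62.5, 85.907]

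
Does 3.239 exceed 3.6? No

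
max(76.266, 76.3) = 76.3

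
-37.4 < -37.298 True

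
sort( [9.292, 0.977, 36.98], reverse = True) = [36.98, 9.292, 0.977]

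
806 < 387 False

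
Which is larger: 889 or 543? 889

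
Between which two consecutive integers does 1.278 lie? 1 and 2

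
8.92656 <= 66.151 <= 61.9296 False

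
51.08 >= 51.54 False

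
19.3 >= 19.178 True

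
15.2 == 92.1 False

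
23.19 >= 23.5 False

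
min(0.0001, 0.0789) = 0.0001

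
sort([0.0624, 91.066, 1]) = [0.0624, 1, 91.066]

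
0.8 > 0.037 True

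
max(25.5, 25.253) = 25.5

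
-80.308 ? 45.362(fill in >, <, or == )<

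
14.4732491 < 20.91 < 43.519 True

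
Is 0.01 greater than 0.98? No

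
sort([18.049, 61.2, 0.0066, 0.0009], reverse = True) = [61.2, 18.049, 0.0066, 0.0009]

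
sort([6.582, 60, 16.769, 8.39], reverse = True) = [60, 16.769, 8.39, 6.582]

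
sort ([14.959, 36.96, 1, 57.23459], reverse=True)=[57.23459, 36.96, 14.959, 1]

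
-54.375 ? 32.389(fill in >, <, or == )<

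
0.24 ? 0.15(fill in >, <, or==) >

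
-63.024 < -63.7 False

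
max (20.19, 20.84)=20.84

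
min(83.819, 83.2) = 83.2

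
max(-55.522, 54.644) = 54.644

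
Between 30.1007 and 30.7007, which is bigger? 30.7007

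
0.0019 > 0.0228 False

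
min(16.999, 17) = 16.999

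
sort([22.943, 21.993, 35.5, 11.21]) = [11.21, 21.993, 22.943, 35.5]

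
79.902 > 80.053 False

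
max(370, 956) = 956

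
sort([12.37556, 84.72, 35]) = [12.37556, 35, 84.72]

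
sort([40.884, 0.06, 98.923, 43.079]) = [0.06, 40.884, 43.079, 98.923]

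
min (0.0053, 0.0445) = 0.0053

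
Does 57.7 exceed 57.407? Yes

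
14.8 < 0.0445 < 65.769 False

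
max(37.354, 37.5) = 37.5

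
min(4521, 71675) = 4521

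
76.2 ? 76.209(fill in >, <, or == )<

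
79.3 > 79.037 True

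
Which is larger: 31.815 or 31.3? 31.815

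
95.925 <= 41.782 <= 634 False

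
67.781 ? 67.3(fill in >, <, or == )>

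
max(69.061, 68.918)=69.061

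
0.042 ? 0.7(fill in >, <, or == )<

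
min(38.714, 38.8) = 38.714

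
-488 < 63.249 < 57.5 False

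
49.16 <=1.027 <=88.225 False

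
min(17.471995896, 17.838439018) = 17.471995896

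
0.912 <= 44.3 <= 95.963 True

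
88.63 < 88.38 False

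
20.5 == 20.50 True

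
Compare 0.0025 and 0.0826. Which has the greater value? 0.0826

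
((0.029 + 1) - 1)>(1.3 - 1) False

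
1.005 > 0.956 True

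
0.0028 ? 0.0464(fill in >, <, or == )<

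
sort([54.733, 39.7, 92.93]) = [39.7, 54.733, 92.93]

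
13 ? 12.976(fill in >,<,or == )>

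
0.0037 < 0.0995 True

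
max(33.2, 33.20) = 33.20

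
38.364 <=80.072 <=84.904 True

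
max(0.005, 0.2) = 0.2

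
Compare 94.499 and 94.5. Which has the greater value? 94.5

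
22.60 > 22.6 False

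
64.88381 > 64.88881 False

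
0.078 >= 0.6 False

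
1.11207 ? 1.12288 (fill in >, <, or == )<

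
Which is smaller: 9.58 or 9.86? 9.58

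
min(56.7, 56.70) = 56.7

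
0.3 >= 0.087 True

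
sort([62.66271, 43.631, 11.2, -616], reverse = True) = [62.66271, 43.631, 11.2, -616]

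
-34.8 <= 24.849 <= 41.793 True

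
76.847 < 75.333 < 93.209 False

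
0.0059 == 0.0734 False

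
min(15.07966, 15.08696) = 15.07966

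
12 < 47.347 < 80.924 True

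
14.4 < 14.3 False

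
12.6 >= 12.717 False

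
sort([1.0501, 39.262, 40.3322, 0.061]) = [0.061, 1.0501, 39.262, 40.3322]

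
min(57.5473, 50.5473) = 50.5473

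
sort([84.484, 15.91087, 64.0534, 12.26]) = [12.26, 15.91087, 64.0534, 84.484]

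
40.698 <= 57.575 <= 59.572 True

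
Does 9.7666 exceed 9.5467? Yes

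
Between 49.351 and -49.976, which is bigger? 49.351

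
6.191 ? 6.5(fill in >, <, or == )<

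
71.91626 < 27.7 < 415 False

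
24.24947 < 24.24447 False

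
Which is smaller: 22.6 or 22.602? 22.6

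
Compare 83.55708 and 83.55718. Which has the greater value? 83.55718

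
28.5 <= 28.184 False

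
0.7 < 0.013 False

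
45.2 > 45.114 True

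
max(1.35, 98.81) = 98.81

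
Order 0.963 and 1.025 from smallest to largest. 0.963, 1.025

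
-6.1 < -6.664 False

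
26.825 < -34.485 False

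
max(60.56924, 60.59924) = 60.59924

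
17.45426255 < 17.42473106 False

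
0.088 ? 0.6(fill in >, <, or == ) <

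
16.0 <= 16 True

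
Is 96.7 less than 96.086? No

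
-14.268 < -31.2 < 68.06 False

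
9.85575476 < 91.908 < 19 False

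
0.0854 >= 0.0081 True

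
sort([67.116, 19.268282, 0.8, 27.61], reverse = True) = [67.116, 27.61, 19.268282, 0.8]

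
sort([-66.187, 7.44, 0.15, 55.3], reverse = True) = [55.3, 7.44, 0.15, -66.187]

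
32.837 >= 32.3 True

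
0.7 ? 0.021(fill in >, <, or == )>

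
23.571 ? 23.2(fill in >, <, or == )>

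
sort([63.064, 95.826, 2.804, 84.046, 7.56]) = [2.804, 7.56, 63.064, 84.046, 95.826]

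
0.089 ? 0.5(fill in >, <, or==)<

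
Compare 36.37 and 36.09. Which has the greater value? 36.37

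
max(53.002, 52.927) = 53.002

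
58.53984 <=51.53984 False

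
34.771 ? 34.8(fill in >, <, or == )<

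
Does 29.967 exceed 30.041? No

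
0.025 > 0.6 False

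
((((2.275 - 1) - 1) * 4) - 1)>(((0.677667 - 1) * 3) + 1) True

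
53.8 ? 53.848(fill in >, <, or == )<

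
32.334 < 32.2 False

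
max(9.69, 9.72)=9.72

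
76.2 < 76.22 True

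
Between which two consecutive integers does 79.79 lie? 79 and 80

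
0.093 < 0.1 True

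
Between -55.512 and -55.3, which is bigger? -55.3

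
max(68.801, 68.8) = 68.801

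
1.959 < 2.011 True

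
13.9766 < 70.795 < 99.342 True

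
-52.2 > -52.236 True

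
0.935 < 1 True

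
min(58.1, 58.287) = 58.1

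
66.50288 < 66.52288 True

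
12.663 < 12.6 False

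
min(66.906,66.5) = 66.5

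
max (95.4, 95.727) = 95.727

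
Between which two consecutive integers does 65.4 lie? 65 and 66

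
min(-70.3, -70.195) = -70.3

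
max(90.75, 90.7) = 90.75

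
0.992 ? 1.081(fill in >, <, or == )<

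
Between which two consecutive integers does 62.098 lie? 62 and 63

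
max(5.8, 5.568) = 5.8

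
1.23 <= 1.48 True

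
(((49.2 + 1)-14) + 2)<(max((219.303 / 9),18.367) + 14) True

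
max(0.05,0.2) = 0.2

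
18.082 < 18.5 True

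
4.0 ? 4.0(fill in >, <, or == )==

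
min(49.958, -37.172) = -37.172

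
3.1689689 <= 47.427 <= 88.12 True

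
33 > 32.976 True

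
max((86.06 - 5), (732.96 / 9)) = 81.44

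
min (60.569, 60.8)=60.569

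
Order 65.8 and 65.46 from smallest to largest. 65.46, 65.8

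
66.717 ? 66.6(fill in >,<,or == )>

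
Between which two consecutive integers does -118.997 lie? -119 and -118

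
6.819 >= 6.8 True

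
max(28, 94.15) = 94.15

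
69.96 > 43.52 True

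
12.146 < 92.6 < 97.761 True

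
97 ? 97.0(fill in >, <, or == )==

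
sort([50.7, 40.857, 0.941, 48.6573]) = [0.941, 40.857, 48.6573, 50.7]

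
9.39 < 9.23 False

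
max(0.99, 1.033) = 1.033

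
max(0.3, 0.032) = 0.3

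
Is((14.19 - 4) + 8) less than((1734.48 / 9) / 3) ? Yes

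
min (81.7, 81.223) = 81.223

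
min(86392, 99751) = 86392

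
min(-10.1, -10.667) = -10.667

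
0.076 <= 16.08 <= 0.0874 False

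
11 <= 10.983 False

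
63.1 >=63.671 False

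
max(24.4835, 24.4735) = 24.4835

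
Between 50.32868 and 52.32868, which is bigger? 52.32868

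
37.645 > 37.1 True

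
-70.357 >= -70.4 True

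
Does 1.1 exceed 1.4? No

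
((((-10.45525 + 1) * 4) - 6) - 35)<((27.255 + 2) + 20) True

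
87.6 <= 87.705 True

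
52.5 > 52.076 True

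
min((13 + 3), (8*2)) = 16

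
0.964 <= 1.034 True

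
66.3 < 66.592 True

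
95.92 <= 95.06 False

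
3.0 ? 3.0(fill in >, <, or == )==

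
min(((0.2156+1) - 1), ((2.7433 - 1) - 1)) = 0.2156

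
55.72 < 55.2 False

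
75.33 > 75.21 True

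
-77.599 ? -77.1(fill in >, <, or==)<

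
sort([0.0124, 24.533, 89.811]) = [0.0124, 24.533, 89.811]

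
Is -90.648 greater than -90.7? Yes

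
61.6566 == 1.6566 False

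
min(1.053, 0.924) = 0.924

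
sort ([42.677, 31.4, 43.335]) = [31.4, 42.677, 43.335]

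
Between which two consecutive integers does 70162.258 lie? 70162 and 70163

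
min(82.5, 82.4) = 82.4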